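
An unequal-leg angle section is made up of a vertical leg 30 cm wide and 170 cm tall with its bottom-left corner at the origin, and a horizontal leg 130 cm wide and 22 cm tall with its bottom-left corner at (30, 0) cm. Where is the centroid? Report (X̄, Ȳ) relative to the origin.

X̄ = 43.74 cm, Ȳ = 58.41 cm

Part | A | x̄ᵢ | ȳᵢ | A·x̄ᵢ | A·ȳᵢ
vertical leg | 5100.00 | 15.00 | 85.00 | 76500.00 | 433500.00
horizontal leg | 2860.00 | 95.00 | 11.00 | 271700.00 | 31460.00
Σ | 7960.00 |  |  | 348200.00 | 464960.00
X̄ = 348200.00 / 7960.00 = 43.74 cm
Ȳ = 464960.00 / 7960.00 = 58.41 cm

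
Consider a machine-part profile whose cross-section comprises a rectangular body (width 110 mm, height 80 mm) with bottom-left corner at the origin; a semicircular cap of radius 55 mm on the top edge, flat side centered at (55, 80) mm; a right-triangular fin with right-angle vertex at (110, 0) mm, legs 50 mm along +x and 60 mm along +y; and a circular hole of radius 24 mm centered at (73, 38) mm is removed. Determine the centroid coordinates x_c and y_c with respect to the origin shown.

x_c = 60.66 mm, y_c = 60.74 mm

rectangular body: A = 110 × 80 = 8800.00, centroid at (55.00, 40.00).
semicircular top: A = ½π·55² = 4751.66, centroid at (55.00, 103.34).
triangular fin: A = ½·50·60 = 1500.00, centroid at (126.67, 20.00).
hole: A = −π·24² = -1809.56, centroid at (73.00, 38.00).
ΣA = 13242.10 mm²
ΣAx_c = (8800.00)(55.00) + (4751.66)(55.00) + (1500.00)(126.67) + (-1809.56)(73.00) = 803243.55 mm³
ΣAy_c = (8800.00)(40.00) + (4751.66)(103.34) + (1500.00)(20.00) + (-1809.56)(38.00) = 804286.20 mm³
x_c = 803243.55 / 13242.10 = 60.66 mm
y_c = 804286.20 / 13242.10 = 60.74 mm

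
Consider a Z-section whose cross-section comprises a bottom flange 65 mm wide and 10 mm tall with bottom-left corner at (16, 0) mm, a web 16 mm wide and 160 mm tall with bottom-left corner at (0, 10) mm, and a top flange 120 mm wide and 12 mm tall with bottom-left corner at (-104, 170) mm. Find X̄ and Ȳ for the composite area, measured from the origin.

X̄ = -2.44 mm, Ȳ = 104.75 mm

bottom flange: A = 65 × 10 = 650.00, centroid at (48.50, 5.00).
web: A = 16 × 160 = 2560.00, centroid at (8.00, 90.00).
top flange: A = 120 × 12 = 1440.00, centroid at (-44.00, 176.00).
ΣA = 4650.00 mm², ΣAX̄ = -11355.00 mm³, ΣAȲ = 487090.00 mm³.
X̄ = -11355.00/4650.00 = -2.44 mm; Ȳ = 487090.00/4650.00 = 104.75 mm.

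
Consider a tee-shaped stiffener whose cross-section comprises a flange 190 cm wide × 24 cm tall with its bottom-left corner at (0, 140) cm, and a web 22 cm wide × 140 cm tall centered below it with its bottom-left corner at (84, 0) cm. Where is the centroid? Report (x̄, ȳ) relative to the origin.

web: A = 22 × 140 = 3080.00, centroid at (95.00, 70.00).
flange: A = 190 × 24 = 4560.00, centroid at (95.00, 152.00).
ΣA = 7640.00 cm²
ΣAx̄ = (3080.00)(95.00) + (4560.00)(95.00) = 725800.00 cm³
ΣAȳ = (3080.00)(70.00) + (4560.00)(152.00) = 908720.00 cm³
x̄ = 725800.00 / 7640.00 = 95.00 cm
ȳ = 908720.00 / 7640.00 = 118.94 cm

x̄ = 95.00 cm, ȳ = 118.94 cm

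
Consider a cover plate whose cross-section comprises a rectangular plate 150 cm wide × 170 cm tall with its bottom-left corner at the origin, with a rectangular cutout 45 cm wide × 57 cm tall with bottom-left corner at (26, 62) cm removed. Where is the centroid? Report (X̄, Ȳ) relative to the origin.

Part | A | x̄ᵢ | ȳᵢ | A·x̄ᵢ | A·ȳᵢ
plate | 25500.00 | 75.00 | 85.00 | 1912500.00 | 2167500.00
hole | -2565.00 | 48.50 | 90.50 | -124402.50 | -232132.50
Σ | 22935.00 |  |  | 1788097.50 | 1935367.50
X̄ = 1788097.50 / 22935.00 = 77.96 cm
Ȳ = 1935367.50 / 22935.00 = 84.38 cm

X̄ = 77.96 cm, Ȳ = 84.38 cm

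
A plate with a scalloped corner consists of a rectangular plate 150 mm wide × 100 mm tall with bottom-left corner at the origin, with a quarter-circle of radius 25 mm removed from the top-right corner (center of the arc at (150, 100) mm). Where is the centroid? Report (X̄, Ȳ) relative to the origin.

X̄ = 72.82 mm, Ȳ = 48.67 mm

plate: A = 150 × 100 = 15000.00, centroid at (75.00, 50.00).
removed quarter-circle: A = −¼π·25² = -490.87, centroid at (139.39, 89.39).
ΣA = 14509.13 mm², ΣAX̄ = 1056577.26 mm³, ΣAȲ = 706120.95 mm³.
X̄ = 1056577.26/14509.13 = 72.82 mm; Ȳ = 706120.95/14509.13 = 48.67 mm.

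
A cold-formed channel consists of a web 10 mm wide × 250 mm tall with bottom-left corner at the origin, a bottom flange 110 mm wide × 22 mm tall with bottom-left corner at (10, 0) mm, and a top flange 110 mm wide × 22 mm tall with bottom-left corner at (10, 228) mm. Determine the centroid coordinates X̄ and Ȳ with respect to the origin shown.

X̄ = 44.56 mm, Ȳ = 125.00 mm

web: A = 10 × 250 = 2500.00, centroid at (5.00, 125.00).
bottom flange: A = 110 × 22 = 2420.00, centroid at (65.00, 11.00).
top flange: A = 110 × 22 = 2420.00, centroid at (65.00, 239.00).
ΣA = 7340.00 mm²
ΣAX̄ = (2500.00)(5.00) + (2420.00)(65.00) + (2420.00)(65.00) = 327100.00 mm³
ΣAȲ = (2500.00)(125.00) + (2420.00)(11.00) + (2420.00)(239.00) = 917500.00 mm³
X̄ = 327100.00 / 7340.00 = 44.56 mm
Ȳ = 917500.00 / 7340.00 = 125.00 mm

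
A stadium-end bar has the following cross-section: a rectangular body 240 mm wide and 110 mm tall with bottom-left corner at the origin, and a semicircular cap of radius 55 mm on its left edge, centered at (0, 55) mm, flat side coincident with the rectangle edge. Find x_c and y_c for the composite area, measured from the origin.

x_c = 98.14 mm, y_c = 55.00 mm

rectangular body: A = 240 × 110 = 26400.00, centroid at (120.00, 55.00).
semicircular end: A = ½π·55² = 4751.66, centroid at (-23.34, 55.00).
ΣA = 31151.66 mm², ΣAx_c = 3057083.33 mm³, ΣAy_c = 1713341.24 mm³.
x_c = 3057083.33/31151.66 = 98.14 mm; y_c = 1713341.24/31151.66 = 55.00 mm.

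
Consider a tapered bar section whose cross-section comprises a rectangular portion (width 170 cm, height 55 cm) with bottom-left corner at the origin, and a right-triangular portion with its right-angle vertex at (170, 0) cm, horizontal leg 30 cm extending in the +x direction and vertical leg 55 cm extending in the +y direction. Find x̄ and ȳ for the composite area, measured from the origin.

rectangular portion: A = 170 × 55 = 9350.00, centroid at (85.00, 27.50).
triangular portion: A = ½·30·55 = 825.00, centroid at (180.00, 18.33).
ΣA = 10175.00 cm²
ΣAx̄ = (9350.00)(85.00) + (825.00)(180.00) = 943250.00 cm³
ΣAȳ = (9350.00)(27.50) + (825.00)(18.33) = 272250.00 cm³
x̄ = 943250.00 / 10175.00 = 92.70 cm
ȳ = 272250.00 / 10175.00 = 26.76 cm

x̄ = 92.70 cm, ȳ = 26.76 cm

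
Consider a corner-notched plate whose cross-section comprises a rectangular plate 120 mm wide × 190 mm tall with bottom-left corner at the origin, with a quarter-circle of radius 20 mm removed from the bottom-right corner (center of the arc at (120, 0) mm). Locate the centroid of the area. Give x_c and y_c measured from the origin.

x_c = 59.28 mm, y_c = 96.21 mm

plate: A = 120 × 190 = 22800.00, centroid at (60.00, 95.00).
removed quarter-circle: A = −¼π·20² = -314.16, centroid at (111.51, 8.49).
ΣA = 22485.84 mm², ΣAx_c = 1332967.55 mm³, ΣAy_c = 2163333.33 mm³.
x_c = 1332967.55/22485.84 = 59.28 mm; y_c = 2163333.33/22485.84 = 96.21 mm.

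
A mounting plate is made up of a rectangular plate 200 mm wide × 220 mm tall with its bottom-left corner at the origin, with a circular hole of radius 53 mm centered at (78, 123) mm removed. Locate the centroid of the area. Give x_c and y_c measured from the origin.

plate: A = 200 × 220 = 44000.00, centroid at (100.00, 110.00).
hole: A = −π·53² = -8824.73, centroid at (78.00, 123.00).
ΣA = 35175.27 mm², ΣAx_c = 3711670.77 mm³, ΣAy_c = 3754557.75 mm³.
x_c = 3711670.77/35175.27 = 105.52 mm; y_c = 3754557.75/35175.27 = 106.74 mm.

x_c = 105.52 mm, y_c = 106.74 mm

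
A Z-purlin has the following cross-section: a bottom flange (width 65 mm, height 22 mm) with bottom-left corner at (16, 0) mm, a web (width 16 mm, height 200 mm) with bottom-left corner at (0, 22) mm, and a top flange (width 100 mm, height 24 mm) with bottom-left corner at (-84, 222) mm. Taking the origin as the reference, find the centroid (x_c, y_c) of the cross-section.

x_c = 1.90 mm, y_c = 137.66 mm

bottom flange: A = 65 × 22 = 1430.00, centroid at (48.50, 11.00).
web: A = 16 × 200 = 3200.00, centroid at (8.00, 122.00).
top flange: A = 100 × 24 = 2400.00, centroid at (-34.00, 234.00).
ΣA = 7030.00 mm²
ΣAx_c = (1430.00)(48.50) + (3200.00)(8.00) + (2400.00)(-34.00) = 13355.00 mm³
ΣAy_c = (1430.00)(11.00) + (3200.00)(122.00) + (2400.00)(234.00) = 967730.00 mm³
x_c = 13355.00 / 7030.00 = 1.90 mm
y_c = 967730.00 / 7030.00 = 137.66 mm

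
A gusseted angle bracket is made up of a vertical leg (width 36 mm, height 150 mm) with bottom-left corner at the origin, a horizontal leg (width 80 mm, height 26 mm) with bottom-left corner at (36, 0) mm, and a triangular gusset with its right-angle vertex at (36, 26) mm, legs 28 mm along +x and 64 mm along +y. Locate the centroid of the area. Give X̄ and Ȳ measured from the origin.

vertical leg: A = 36 × 150 = 5400.00, centroid at (18.00, 75.00).
horizontal leg: A = 80 × 26 = 2080.00, centroid at (76.00, 13.00).
gusset: A = ½·28·64 = 896.00, centroid at (45.33, 47.33).
ΣA = 8376.00 mm²
ΣAX̄ = (5400.00)(18.00) + (2080.00)(76.00) + (896.00)(45.33) = 295898.67 mm³
ΣAȲ = (5400.00)(75.00) + (2080.00)(13.00) + (896.00)(47.33) = 474450.67 mm³
X̄ = 295898.67 / 8376.00 = 35.33 mm
Ȳ = 474450.67 / 8376.00 = 56.64 mm

X̄ = 35.33 mm, Ȳ = 56.64 mm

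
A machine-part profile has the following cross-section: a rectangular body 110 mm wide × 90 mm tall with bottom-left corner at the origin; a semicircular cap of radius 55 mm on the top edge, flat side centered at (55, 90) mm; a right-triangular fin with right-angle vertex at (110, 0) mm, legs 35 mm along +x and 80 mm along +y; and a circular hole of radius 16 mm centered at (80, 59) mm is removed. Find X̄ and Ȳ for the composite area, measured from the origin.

X̄ = 59.80 mm, Ȳ = 63.88 mm

rectangular body: A = 110 × 90 = 9900.00, centroid at (55.00, 45.00).
semicircular top: A = ½π·55² = 4751.66, centroid at (55.00, 113.34).
triangular fin: A = ½·35·80 = 1400.00, centroid at (121.67, 26.67).
hole: A = −π·16² = -804.25, centroid at (80.00, 59.00).
ΣA = 15247.41 mm², ΣAX̄ = 911834.75 mm³, ΣAȲ = 973948.68 mm³.
X̄ = 911834.75/15247.41 = 59.80 mm; Ȳ = 973948.68/15247.41 = 63.88 mm.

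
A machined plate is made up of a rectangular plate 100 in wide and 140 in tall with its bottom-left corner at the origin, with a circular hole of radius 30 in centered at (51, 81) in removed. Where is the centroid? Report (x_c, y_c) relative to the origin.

x_c = 49.75 in, y_c = 67.22 in

plate: A = 100 × 140 = 14000.00, centroid at (50.00, 70.00).
hole: A = −π·30² = -2827.43, centroid at (51.00, 81.00).
ΣA = 11172.57 in², ΣAx_c = 555800.90 in³, ΣAy_c = 750977.90 in³.
x_c = 555800.90/11172.57 = 49.75 in; y_c = 750977.90/11172.57 = 67.22 in.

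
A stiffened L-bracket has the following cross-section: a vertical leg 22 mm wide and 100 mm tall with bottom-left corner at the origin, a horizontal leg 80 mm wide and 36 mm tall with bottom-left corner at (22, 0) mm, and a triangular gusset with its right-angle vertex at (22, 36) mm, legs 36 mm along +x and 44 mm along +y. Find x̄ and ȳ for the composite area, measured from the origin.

x̄ = 39.12 mm, ȳ = 34.40 mm

vertical leg: A = 22 × 100 = 2200.00, centroid at (11.00, 50.00).
horizontal leg: A = 80 × 36 = 2880.00, centroid at (62.00, 18.00).
gusset: A = ½·36·44 = 792.00, centroid at (34.00, 50.67).
ΣA = 5872.00 mm², ΣAx̄ = 229688.00 mm³, ΣAȳ = 201968.00 mm³.
x̄ = 229688.00/5872.00 = 39.12 mm; ȳ = 201968.00/5872.00 = 34.40 mm.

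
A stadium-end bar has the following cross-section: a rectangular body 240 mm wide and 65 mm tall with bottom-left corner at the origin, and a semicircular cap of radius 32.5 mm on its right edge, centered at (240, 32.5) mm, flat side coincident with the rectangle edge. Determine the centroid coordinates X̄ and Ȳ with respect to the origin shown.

X̄ = 132.86 mm, Ȳ = 32.50 mm

rectangular body: A = 240 × 65 = 15600.00, centroid at (120.00, 32.50).
semicircular end: A = ½π·32.5² = 1659.15, centroid at (253.79, 32.50).
ΣA = 17259.15 mm²
ΣAX̄ = (15600.00)(120.00) + (1659.15)(253.79) = 2293082.29 mm³
ΣAȲ = (15600.00)(32.50) + (1659.15)(32.50) = 560922.49 mm³
X̄ = 2293082.29 / 17259.15 = 132.86 mm
Ȳ = 560922.49 / 17259.15 = 32.50 mm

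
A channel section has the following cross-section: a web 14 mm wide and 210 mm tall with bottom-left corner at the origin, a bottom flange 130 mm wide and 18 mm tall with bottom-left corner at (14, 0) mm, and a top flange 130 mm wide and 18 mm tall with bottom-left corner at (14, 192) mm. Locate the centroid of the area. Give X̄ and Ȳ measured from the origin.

X̄ = 51.22 mm, Ȳ = 105.00 mm

web: A = 14 × 210 = 2940.00, centroid at (7.00, 105.00).
bottom flange: A = 130 × 18 = 2340.00, centroid at (79.00, 9.00).
top flange: A = 130 × 18 = 2340.00, centroid at (79.00, 201.00).
ΣA = 7620.00 mm², ΣAX̄ = 390300.00 mm³, ΣAȲ = 800100.00 mm³.
X̄ = 390300.00/7620.00 = 51.22 mm; Ȳ = 800100.00/7620.00 = 105.00 mm.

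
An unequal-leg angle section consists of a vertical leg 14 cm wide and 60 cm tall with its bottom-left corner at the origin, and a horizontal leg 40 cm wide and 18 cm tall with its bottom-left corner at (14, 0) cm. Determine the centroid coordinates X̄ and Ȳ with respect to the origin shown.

vertical leg: A = 14 × 60 = 840.00, centroid at (7.00, 30.00).
horizontal leg: A = 40 × 18 = 720.00, centroid at (34.00, 9.00).
ΣA = 1560.00 cm², ΣAX̄ = 30360.00 cm³, ΣAȲ = 31680.00 cm³.
X̄ = 30360.00/1560.00 = 19.46 cm; Ȳ = 31680.00/1560.00 = 20.31 cm.

X̄ = 19.46 cm, Ȳ = 20.31 cm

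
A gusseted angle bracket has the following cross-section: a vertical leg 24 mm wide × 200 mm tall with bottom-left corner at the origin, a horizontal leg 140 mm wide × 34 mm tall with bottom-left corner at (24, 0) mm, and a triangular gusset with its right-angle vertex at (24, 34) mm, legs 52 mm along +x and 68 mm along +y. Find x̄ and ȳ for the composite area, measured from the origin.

vertical leg: A = 24 × 200 = 4800.00, centroid at (12.00, 100.00).
horizontal leg: A = 140 × 34 = 4760.00, centroid at (94.00, 17.00).
gusset: A = ½·52·68 = 1768.00, centroid at (41.33, 56.67).
ΣA = 11328.00 mm², ΣAx̄ = 578117.33 mm³, ΣAȳ = 661106.67 mm³.
x̄ = 578117.33/11328.00 = 51.03 mm; ȳ = 661106.67/11328.00 = 58.36 mm.

x̄ = 51.03 mm, ȳ = 58.36 mm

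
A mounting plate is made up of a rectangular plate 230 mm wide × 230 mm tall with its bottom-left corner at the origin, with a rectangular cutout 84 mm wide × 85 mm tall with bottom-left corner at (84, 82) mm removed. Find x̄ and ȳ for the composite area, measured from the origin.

Part | A | x̄ᵢ | ȳᵢ | A·x̄ᵢ | A·ȳᵢ
plate | 52900.00 | 115.00 | 115.00 | 6083500.00 | 6083500.00
hole | -7140.00 | 126.00 | 124.50 | -899640.00 | -888930.00
Σ | 45760.00 |  |  | 5183860.00 | 5194570.00
x̄ = 5183860.00 / 45760.00 = 113.28 mm
ȳ = 5194570.00 / 45760.00 = 113.52 mm

x̄ = 113.28 mm, ȳ = 113.52 mm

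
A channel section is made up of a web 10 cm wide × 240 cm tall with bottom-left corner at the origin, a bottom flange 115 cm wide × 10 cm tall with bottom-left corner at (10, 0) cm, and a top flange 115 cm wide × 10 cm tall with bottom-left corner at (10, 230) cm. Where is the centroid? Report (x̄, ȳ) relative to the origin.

x̄ = 35.59 cm, ȳ = 120.00 cm

web: A = 10 × 240 = 2400.00, centroid at (5.00, 120.00).
bottom flange: A = 115 × 10 = 1150.00, centroid at (67.50, 5.00).
top flange: A = 115 × 10 = 1150.00, centroid at (67.50, 235.00).
ΣA = 4700.00 cm², ΣAx̄ = 167250.00 cm³, ΣAȳ = 564000.00 cm³.
x̄ = 167250.00/4700.00 = 35.59 cm; ȳ = 564000.00/4700.00 = 120.00 cm.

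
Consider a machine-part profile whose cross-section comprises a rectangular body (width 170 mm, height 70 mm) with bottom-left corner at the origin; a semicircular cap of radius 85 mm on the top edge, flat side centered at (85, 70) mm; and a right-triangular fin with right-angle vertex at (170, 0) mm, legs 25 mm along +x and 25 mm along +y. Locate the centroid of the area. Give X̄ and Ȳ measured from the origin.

rectangular body: A = 170 × 70 = 11900.00, centroid at (85.00, 35.00).
semicircular top: A = ½π·85² = 11349.00, centroid at (85.00, 106.08).
triangular fin: A = ½·25·25 = 312.50, centroid at (178.33, 8.33).
ΣA = 23561.50 mm²
ΣAX̄ = (11900.00)(85.00) + (11349.00)(85.00) + (312.50)(178.33) = 2031894.46 mm³
ΣAȲ = (11900.00)(35.00) + (11349.00)(106.08) + (312.50)(8.33) = 1622951.08 mm³
X̄ = 2031894.46 / 23561.50 = 86.24 mm
Ȳ = 1622951.08 / 23561.50 = 68.88 mm

X̄ = 86.24 mm, Ȳ = 68.88 mm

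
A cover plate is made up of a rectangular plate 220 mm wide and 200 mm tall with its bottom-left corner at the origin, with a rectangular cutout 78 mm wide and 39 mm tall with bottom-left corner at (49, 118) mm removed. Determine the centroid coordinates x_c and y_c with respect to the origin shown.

x_c = 111.63 mm, y_c = 97.21 mm

plate: A = 220 × 200 = 44000.00, centroid at (110.00, 100.00).
hole: A = −(78 × 39) = -3042.00, centroid at (88.00, 137.50).
ΣA = 40958.00 mm²
ΣAx_c = (44000.00)(110.00) + (-3042.00)(88.00) = 4572304.00 mm³
ΣAy_c = (44000.00)(100.00) + (-3042.00)(137.50) = 3981725.00 mm³
x_c = 4572304.00 / 40958.00 = 111.63 mm
y_c = 3981725.00 / 40958.00 = 97.21 mm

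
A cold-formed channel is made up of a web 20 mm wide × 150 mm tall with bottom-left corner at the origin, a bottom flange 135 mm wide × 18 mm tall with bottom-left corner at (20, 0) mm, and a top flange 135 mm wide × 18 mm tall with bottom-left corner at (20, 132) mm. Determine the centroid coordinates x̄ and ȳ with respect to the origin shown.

x̄ = 57.92 mm, ȳ = 75.00 mm

web: A = 20 × 150 = 3000.00, centroid at (10.00, 75.00).
bottom flange: A = 135 × 18 = 2430.00, centroid at (87.50, 9.00).
top flange: A = 135 × 18 = 2430.00, centroid at (87.50, 141.00).
ΣA = 7860.00 mm²
ΣAx̄ = (3000.00)(10.00) + (2430.00)(87.50) + (2430.00)(87.50) = 455250.00 mm³
ΣAȳ = (3000.00)(75.00) + (2430.00)(9.00) + (2430.00)(141.00) = 589500.00 mm³
x̄ = 455250.00 / 7860.00 = 57.92 mm
ȳ = 589500.00 / 7860.00 = 75.00 mm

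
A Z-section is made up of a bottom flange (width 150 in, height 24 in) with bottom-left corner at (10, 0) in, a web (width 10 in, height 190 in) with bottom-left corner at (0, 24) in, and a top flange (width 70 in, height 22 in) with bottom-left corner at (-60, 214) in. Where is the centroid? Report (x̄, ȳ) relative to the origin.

x̄ = 39.35 in, ȳ = 87.47 in

bottom flange: A = 150 × 24 = 3600.00, centroid at (85.00, 12.00).
web: A = 10 × 190 = 1900.00, centroid at (5.00, 119.00).
top flange: A = 70 × 22 = 1540.00, centroid at (-25.00, 225.00).
ΣA = 7040.00 in², ΣAx̄ = 277000.00 in³, ΣAȳ = 615800.00 in³.
x̄ = 277000.00/7040.00 = 39.35 in; ȳ = 615800.00/7040.00 = 87.47 in.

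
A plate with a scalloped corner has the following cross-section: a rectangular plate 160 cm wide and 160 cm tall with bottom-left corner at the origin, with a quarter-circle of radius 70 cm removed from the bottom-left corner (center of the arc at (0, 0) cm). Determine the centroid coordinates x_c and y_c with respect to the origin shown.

plate: A = 160 × 160 = 25600.00, centroid at (80.00, 80.00).
removed quarter-circle: A = −¼π·70² = -3848.45, centroid at (29.71, 29.71).
ΣA = 21751.55 cm², ΣAx_c = 1933666.67 cm³, ΣAy_c = 1933666.67 cm³.
x_c = 1933666.67/21751.55 = 88.90 cm; y_c = 1933666.67/21751.55 = 88.90 cm.

x_c = 88.90 cm, y_c = 88.90 cm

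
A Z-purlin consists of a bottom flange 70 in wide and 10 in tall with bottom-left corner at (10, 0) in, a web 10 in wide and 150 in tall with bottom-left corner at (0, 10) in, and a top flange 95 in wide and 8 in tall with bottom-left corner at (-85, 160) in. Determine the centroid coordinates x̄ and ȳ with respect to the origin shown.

bottom flange: A = 70 × 10 = 700.00, centroid at (45.00, 5.00).
web: A = 10 × 150 = 1500.00, centroid at (5.00, 85.00).
top flange: A = 95 × 8 = 760.00, centroid at (-37.50, 164.00).
ΣA = 2960.00 in²
ΣAx̄ = (700.00)(45.00) + (1500.00)(5.00) + (760.00)(-37.50) = 10500.00 in³
ΣAȳ = (700.00)(5.00) + (1500.00)(85.00) + (760.00)(164.00) = 255640.00 in³
x̄ = 10500.00 / 2960.00 = 3.55 in
ȳ = 255640.00 / 2960.00 = 86.36 in

x̄ = 3.55 in, ȳ = 86.36 in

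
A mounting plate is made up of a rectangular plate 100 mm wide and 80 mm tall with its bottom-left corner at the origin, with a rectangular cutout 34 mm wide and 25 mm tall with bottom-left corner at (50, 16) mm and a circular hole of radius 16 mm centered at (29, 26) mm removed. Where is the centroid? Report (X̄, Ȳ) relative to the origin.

X̄ = 50.38 mm, Ȳ = 43.31 mm

Part | A | x̄ᵢ | ȳᵢ | A·x̄ᵢ | A·ȳᵢ
plate | 8000.00 | 50.00 | 40.00 | 400000.00 | 320000.00
hole 1 | -850.00 | 67.00 | 28.50 | -56950.00 | -24225.00
hole 2 | -804.25 | 29.00 | 26.00 | -23323.18 | -20910.44
Σ | 6345.75 |  |  | 319726.82 | 274864.56
X̄ = 319726.82 / 6345.75 = 50.38 mm
Ȳ = 274864.56 / 6345.75 = 43.31 mm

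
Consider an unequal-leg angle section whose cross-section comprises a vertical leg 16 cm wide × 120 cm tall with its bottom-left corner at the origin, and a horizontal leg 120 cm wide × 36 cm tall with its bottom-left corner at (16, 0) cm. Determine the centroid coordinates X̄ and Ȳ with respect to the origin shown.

X̄ = 55.08 cm, Ȳ = 30.92 cm

vertical leg: A = 16 × 120 = 1920.00, centroid at (8.00, 60.00).
horizontal leg: A = 120 × 36 = 4320.00, centroid at (76.00, 18.00).
ΣA = 6240.00 cm², ΣAX̄ = 343680.00 cm³, ΣAȲ = 192960.00 cm³.
X̄ = 343680.00/6240.00 = 55.08 cm; Ȳ = 192960.00/6240.00 = 30.92 cm.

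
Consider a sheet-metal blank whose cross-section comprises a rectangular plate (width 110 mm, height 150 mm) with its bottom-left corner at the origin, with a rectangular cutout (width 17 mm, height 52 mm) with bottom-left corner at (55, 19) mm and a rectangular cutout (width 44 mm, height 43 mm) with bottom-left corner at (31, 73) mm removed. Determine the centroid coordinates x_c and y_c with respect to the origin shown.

plate: A = 110 × 150 = 16500.00, centroid at (55.00, 75.00).
hole 1: A = −(17 × 52) = -884.00, centroid at (63.50, 45.00).
hole 2: A = −(44 × 43) = -1892.00, centroid at (53.00, 94.50).
ΣA = 13724.00 mm²
ΣAx_c = (16500.00)(55.00) + (-884.00)(63.50) + (-1892.00)(53.00) = 751090.00 mm³
ΣAy_c = (16500.00)(75.00) + (-884.00)(45.00) + (-1892.00)(94.50) = 1018926.00 mm³
x_c = 751090.00 / 13724.00 = 54.73 mm
y_c = 1018926.00 / 13724.00 = 74.24 mm

x_c = 54.73 mm, y_c = 74.24 mm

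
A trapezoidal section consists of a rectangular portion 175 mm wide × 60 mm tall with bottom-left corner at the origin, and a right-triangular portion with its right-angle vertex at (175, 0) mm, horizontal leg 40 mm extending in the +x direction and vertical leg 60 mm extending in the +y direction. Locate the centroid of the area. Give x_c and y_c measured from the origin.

Part | A | x̄ᵢ | ȳᵢ | A·x̄ᵢ | A·ȳᵢ
rectangular portion | 10500.00 | 87.50 | 30.00 | 918750.00 | 315000.00
triangular portion | 1200.00 | 188.33 | 20.00 | 226000.00 | 24000.00
Σ | 11700.00 |  |  | 1144750.00 | 339000.00
x_c = 1144750.00 / 11700.00 = 97.84 mm
y_c = 339000.00 / 11700.00 = 28.97 mm

x_c = 97.84 mm, y_c = 28.97 mm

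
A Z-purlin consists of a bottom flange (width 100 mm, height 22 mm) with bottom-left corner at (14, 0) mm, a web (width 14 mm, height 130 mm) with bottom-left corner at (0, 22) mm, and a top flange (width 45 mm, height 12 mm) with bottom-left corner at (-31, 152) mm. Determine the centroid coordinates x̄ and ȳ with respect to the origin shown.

bottom flange: A = 100 × 22 = 2200.00, centroid at (64.00, 11.00).
web: A = 14 × 130 = 1820.00, centroid at (7.00, 87.00).
top flange: A = 45 × 12 = 540.00, centroid at (-8.50, 158.00).
ΣA = 4560.00 mm², ΣAx̄ = 148950.00 mm³, ΣAȳ = 267860.00 mm³.
x̄ = 148950.00/4560.00 = 32.66 mm; ȳ = 267860.00/4560.00 = 58.74 mm.

x̄ = 32.66 mm, ȳ = 58.74 mm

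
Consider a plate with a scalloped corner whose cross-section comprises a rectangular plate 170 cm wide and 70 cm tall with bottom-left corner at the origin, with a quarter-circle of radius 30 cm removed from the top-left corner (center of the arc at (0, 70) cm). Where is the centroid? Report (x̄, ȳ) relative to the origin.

x̄ = 89.56 cm, ȳ = 33.59 cm

plate: A = 170 × 70 = 11900.00, centroid at (85.00, 35.00).
removed quarter-circle: A = −¼π·30² = -706.86, centroid at (12.73, 57.27).
ΣA = 11193.14 cm²
ΣAx̄ = (11900.00)(85.00) + (-706.86)(12.73) = 1002500.00 cm³
ΣAȳ = (11900.00)(35.00) + (-706.86)(57.27) = 376019.92 cm³
x̄ = 1002500.00 / 11193.14 = 89.56 cm
ȳ = 376019.92 / 11193.14 = 33.59 cm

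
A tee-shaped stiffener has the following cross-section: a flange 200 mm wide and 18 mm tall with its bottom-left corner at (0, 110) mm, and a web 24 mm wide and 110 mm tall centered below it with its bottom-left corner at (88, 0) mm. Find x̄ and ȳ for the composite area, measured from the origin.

x̄ = 100.00 mm, ȳ = 91.92 mm

Part | A | x̄ᵢ | ȳᵢ | A·x̄ᵢ | A·ȳᵢ
web | 2640.00 | 100.00 | 55.00 | 264000.00 | 145200.00
flange | 3600.00 | 100.00 | 119.00 | 360000.00 | 428400.00
Σ | 6240.00 |  |  | 624000.00 | 573600.00
x̄ = 624000.00 / 6240.00 = 100.00 mm
ȳ = 573600.00 / 6240.00 = 91.92 mm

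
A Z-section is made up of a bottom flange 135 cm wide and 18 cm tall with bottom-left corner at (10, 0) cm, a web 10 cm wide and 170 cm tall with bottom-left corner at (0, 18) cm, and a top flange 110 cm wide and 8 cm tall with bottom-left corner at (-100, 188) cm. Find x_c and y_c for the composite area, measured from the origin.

x_c = 31.38 cm, y_c = 73.04 cm

bottom flange: A = 135 × 18 = 2430.00, centroid at (77.50, 9.00).
web: A = 10 × 170 = 1700.00, centroid at (5.00, 103.00).
top flange: A = 110 × 8 = 880.00, centroid at (-45.00, 192.00).
ΣA = 5010.00 cm²
ΣAx_c = (2430.00)(77.50) + (1700.00)(5.00) + (880.00)(-45.00) = 157225.00 cm³
ΣAy_c = (2430.00)(9.00) + (1700.00)(103.00) + (880.00)(192.00) = 365930.00 cm³
x_c = 157225.00 / 5010.00 = 31.38 cm
y_c = 365930.00 / 5010.00 = 73.04 cm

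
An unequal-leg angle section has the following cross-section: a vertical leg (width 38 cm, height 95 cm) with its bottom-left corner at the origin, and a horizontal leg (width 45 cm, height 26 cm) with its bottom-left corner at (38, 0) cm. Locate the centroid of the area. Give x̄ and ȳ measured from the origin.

vertical leg: A = 38 × 95 = 3610.00, centroid at (19.00, 47.50).
horizontal leg: A = 45 × 26 = 1170.00, centroid at (60.50, 13.00).
ΣA = 4780.00 cm², ΣAx̄ = 139375.00 cm³, ΣAȳ = 186685.00 cm³.
x̄ = 139375.00/4780.00 = 29.16 cm; ȳ = 186685.00/4780.00 = 39.06 cm.

x̄ = 29.16 cm, ȳ = 39.06 cm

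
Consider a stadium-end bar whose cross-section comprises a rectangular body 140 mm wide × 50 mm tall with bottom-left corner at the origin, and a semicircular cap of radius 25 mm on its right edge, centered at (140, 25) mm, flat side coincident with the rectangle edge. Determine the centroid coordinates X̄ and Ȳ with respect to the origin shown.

X̄ = 79.91 mm, Ȳ = 25.00 mm

rectangular body: A = 140 × 50 = 7000.00, centroid at (70.00, 25.00).
semicircular end: A = ½π·25² = 981.75, centroid at (150.61, 25.00).
ΣA = 7981.75 mm², ΣAX̄ = 637861.35 mm³, ΣAȲ = 199543.69 mm³.
X̄ = 637861.35/7981.75 = 79.91 mm; Ȳ = 199543.69/7981.75 = 25.00 mm.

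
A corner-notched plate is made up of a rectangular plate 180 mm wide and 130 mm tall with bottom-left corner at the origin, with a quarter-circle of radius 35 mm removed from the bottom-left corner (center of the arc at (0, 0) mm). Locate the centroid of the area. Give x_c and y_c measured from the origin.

x_c = 93.22 mm, y_c = 67.15 mm

plate: A = 180 × 130 = 23400.00, centroid at (90.00, 65.00).
removed quarter-circle: A = −¼π·35² = -962.11, centroid at (14.85, 14.85).
ΣA = 22437.89 mm², ΣAx_c = 2091708.33 mm³, ΣAy_c = 1506708.33 mm³.
x_c = 2091708.33/22437.89 = 93.22 mm; y_c = 1506708.33/22437.89 = 67.15 mm.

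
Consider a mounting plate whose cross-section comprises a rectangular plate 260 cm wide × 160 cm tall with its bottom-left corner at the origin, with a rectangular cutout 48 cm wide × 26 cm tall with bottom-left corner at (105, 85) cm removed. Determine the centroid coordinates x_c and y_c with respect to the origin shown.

x_c = 130.03 cm, y_c = 79.44 cm

Part | A | x̄ᵢ | ȳᵢ | A·x̄ᵢ | A·ȳᵢ
plate | 41600.00 | 130.00 | 80.00 | 5408000.00 | 3328000.00
hole | -1248.00 | 129.00 | 98.00 | -160992.00 | -122304.00
Σ | 40352.00 |  |  | 5247008.00 | 3205696.00
x_c = 5247008.00 / 40352.00 = 130.03 cm
y_c = 3205696.00 / 40352.00 = 79.44 cm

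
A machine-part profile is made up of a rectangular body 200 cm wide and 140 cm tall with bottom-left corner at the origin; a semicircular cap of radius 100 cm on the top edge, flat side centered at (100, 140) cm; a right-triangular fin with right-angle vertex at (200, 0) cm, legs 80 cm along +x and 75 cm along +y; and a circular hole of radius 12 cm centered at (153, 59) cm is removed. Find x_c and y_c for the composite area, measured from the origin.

rectangular body: A = 200 × 140 = 28000.00, centroid at (100.00, 70.00).
semicircular top: A = ½π·100² = 15707.96, centroid at (100.00, 182.44).
triangular fin: A = ½·80·75 = 3000.00, centroid at (226.67, 25.00).
hole: A = −π·12² = -452.39, centroid at (153.00, 59.00).
ΣA = 46255.57 cm²
ΣAx_c = (28000.00)(100.00) + (15707.96)(100.00) + (3000.00)(226.67) + (-452.39)(153.00) = 4981580.76 cm³
ΣAy_c = (28000.00)(70.00) + (15707.96)(182.44) + (3000.00)(25.00) + (-452.39)(59.00) = 4874090.55 cm³
x_c = 4981580.76 / 46255.57 = 107.70 cm
y_c = 4874090.55 / 46255.57 = 105.37 cm

x_c = 107.70 cm, y_c = 105.37 cm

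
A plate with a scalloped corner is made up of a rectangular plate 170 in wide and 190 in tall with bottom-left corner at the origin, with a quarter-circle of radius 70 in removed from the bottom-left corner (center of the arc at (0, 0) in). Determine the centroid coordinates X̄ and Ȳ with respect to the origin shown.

plate: A = 170 × 190 = 32300.00, centroid at (85.00, 95.00).
removed quarter-circle: A = −¼π·70² = -3848.45, centroid at (29.71, 29.71).
ΣA = 28451.55 in², ΣAX̄ = 2631166.67 in³, ΣAȲ = 2954166.67 in³.
X̄ = 2631166.67/28451.55 = 92.48 in; Ȳ = 2954166.67/28451.55 = 103.83 in.

X̄ = 92.48 in, Ȳ = 103.83 in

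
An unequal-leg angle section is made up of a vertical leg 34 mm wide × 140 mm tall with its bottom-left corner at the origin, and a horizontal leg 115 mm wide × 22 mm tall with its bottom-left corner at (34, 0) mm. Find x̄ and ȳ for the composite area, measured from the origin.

x̄ = 42.86 mm, ȳ = 49.52 mm

vertical leg: A = 34 × 140 = 4760.00, centroid at (17.00, 70.00).
horizontal leg: A = 115 × 22 = 2530.00, centroid at (91.50, 11.00).
ΣA = 7290.00 mm²
ΣAx̄ = (4760.00)(17.00) + (2530.00)(91.50) = 312415.00 mm³
ΣAȳ = (4760.00)(70.00) + (2530.00)(11.00) = 361030.00 mm³
x̄ = 312415.00 / 7290.00 = 42.86 mm
ȳ = 361030.00 / 7290.00 = 49.52 mm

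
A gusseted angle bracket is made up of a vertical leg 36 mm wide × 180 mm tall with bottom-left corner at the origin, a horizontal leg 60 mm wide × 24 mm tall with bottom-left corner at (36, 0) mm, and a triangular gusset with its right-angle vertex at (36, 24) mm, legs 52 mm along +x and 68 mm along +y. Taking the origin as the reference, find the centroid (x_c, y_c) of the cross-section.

x_c = 31.58 mm, y_c = 70.50 mm

vertical leg: A = 36 × 180 = 6480.00, centroid at (18.00, 90.00).
horizontal leg: A = 60 × 24 = 1440.00, centroid at (66.00, 12.00).
gusset: A = ½·52·68 = 1768.00, centroid at (53.33, 46.67).
ΣA = 9688.00 mm²
ΣAx_c = (6480.00)(18.00) + (1440.00)(66.00) + (1768.00)(53.33) = 305973.33 mm³
ΣAy_c = (6480.00)(90.00) + (1440.00)(12.00) + (1768.00)(46.67) = 682986.67 mm³
x_c = 305973.33 / 9688.00 = 31.58 mm
y_c = 682986.67 / 9688.00 = 70.50 mm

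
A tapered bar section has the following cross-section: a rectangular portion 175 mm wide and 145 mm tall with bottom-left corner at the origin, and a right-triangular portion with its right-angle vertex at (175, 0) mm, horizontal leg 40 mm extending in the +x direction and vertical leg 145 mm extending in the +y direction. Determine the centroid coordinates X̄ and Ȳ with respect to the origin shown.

Part | A | x̄ᵢ | ȳᵢ | A·x̄ᵢ | A·ȳᵢ
rectangular portion | 25375.00 | 87.50 | 72.50 | 2220312.50 | 1839687.50
triangular portion | 2900.00 | 188.33 | 48.33 | 546166.67 | 140166.67
Σ | 28275.00 |  |  | 2766479.17 | 1979854.17
X̄ = 2766479.17 / 28275.00 = 97.84 mm
Ȳ = 1979854.17 / 28275.00 = 70.02 mm

X̄ = 97.84 mm, Ȳ = 70.02 mm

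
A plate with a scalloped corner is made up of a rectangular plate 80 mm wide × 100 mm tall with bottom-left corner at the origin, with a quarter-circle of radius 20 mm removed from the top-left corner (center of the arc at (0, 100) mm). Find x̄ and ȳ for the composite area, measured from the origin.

x̄ = 41.29 mm, ȳ = 48.30 mm

Part | A | x̄ᵢ | ȳᵢ | A·x̄ᵢ | A·ȳᵢ
plate | 8000.00 | 40.00 | 50.00 | 320000.00 | 400000.00
removed quarter-circle | -314.16 | 8.49 | 91.51 | -2666.67 | -28749.26
Σ | 7685.84 |  |  | 317333.33 | 371250.74
x̄ = 317333.33 / 7685.84 = 41.29 mm
ȳ = 371250.74 / 7685.84 = 48.30 mm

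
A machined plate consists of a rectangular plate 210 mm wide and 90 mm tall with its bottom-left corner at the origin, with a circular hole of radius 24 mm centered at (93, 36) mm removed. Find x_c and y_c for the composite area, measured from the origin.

x_c = 106.27 mm, y_c = 45.95 mm

Part | A | x̄ᵢ | ȳᵢ | A·x̄ᵢ | A·ȳᵢ
plate | 18900.00 | 105.00 | 45.00 | 1984500.00 | 850500.00
hole | -1809.56 | 93.00 | 36.00 | -168288.84 | -65144.07
Σ | 17090.44 |  |  | 1816211.16 | 785355.93
x_c = 1816211.16 / 17090.44 = 106.27 mm
y_c = 785355.93 / 17090.44 = 45.95 mm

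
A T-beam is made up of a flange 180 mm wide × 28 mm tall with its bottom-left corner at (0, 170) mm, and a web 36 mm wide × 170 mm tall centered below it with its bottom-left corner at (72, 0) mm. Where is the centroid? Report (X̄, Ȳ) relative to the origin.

X̄ = 90.00 mm, Ȳ = 129.71 mm

Part | A | x̄ᵢ | ȳᵢ | A·x̄ᵢ | A·ȳᵢ
web | 6120.00 | 90.00 | 85.00 | 550800.00 | 520200.00
flange | 5040.00 | 90.00 | 184.00 | 453600.00 | 927360.00
Σ | 11160.00 |  |  | 1004400.00 | 1447560.00
X̄ = 1004400.00 / 11160.00 = 90.00 mm
Ȳ = 1447560.00 / 11160.00 = 129.71 mm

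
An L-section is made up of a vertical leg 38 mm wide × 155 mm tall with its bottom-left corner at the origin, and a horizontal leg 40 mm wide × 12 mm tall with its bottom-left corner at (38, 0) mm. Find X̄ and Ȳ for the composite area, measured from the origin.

Part | A | x̄ᵢ | ȳᵢ | A·x̄ᵢ | A·ȳᵢ
vertical leg | 5890.00 | 19.00 | 77.50 | 111910.00 | 456475.00
horizontal leg | 480.00 | 58.00 | 6.00 | 27840.00 | 2880.00
Σ | 6370.00 |  |  | 139750.00 | 459355.00
X̄ = 139750.00 / 6370.00 = 21.94 mm
Ȳ = 459355.00 / 6370.00 = 72.11 mm

X̄ = 21.94 mm, Ȳ = 72.11 mm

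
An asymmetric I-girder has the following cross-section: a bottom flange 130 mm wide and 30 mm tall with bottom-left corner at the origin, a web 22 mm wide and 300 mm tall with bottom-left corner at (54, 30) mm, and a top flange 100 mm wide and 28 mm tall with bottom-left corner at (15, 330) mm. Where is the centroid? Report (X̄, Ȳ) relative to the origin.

X̄ = 65.00 mm, Ȳ = 166.14 mm

bottom flange: A = 130 × 30 = 3900.00, centroid at (65.00, 15.00).
web: A = 22 × 300 = 6600.00, centroid at (65.00, 180.00).
top flange: A = 100 × 28 = 2800.00, centroid at (65.00, 344.00).
ΣA = 13300.00 mm²
ΣAX̄ = (3900.00)(65.00) + (6600.00)(65.00) + (2800.00)(65.00) = 864500.00 mm³
ΣAȲ = (3900.00)(15.00) + (6600.00)(180.00) + (2800.00)(344.00) = 2209700.00 mm³
X̄ = 864500.00 / 13300.00 = 65.00 mm
Ȳ = 2209700.00 / 13300.00 = 166.14 mm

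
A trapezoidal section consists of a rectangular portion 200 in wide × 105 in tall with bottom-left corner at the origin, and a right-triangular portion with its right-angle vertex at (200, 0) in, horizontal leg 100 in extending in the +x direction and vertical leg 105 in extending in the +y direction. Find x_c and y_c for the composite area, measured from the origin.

x_c = 126.67 in, y_c = 49.00 in

rectangular portion: A = 200 × 105 = 21000.00, centroid at (100.00, 52.50).
triangular portion: A = ½·100·105 = 5250.00, centroid at (233.33, 35.00).
ΣA = 26250.00 in²
ΣAx_c = (21000.00)(100.00) + (5250.00)(233.33) = 3325000.00 in³
ΣAy_c = (21000.00)(52.50) + (5250.00)(35.00) = 1286250.00 in³
x_c = 3325000.00 / 26250.00 = 126.67 in
y_c = 1286250.00 / 26250.00 = 49.00 in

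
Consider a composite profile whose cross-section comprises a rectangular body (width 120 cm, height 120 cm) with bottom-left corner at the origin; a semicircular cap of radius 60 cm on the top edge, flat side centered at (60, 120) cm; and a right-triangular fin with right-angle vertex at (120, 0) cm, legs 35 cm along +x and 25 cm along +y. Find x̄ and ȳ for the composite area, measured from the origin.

rectangular body: A = 120 × 120 = 14400.00, centroid at (60.00, 60.00).
semicircular top: A = ½π·60² = 5654.87, centroid at (60.00, 145.46).
triangular fin: A = ½·35·25 = 437.50, centroid at (131.67, 8.33).
ΣA = 20492.37 cm², ΣAx̄ = 1260896.17 cm³, ΣAȳ = 1690229.85 cm³.
x̄ = 1260896.17/20492.37 = 61.53 cm; ȳ = 1690229.85/20492.37 = 82.48 cm.

x̄ = 61.53 cm, ȳ = 82.48 cm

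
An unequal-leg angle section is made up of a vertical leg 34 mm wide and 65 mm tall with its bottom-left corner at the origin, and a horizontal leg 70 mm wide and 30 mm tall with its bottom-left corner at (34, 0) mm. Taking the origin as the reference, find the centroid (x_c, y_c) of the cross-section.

x_c = 42.34 mm, y_c = 23.97 mm

vertical leg: A = 34 × 65 = 2210.00, centroid at (17.00, 32.50).
horizontal leg: A = 70 × 30 = 2100.00, centroid at (69.00, 15.00).
ΣA = 4310.00 mm², ΣAx_c = 182470.00 mm³, ΣAy_c = 103325.00 mm³.
x_c = 182470.00/4310.00 = 42.34 mm; y_c = 103325.00/4310.00 = 23.97 mm.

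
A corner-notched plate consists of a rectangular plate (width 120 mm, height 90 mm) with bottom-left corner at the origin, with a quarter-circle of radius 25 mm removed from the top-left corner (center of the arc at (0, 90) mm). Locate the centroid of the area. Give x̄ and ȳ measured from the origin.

x̄ = 62.35 mm, ȳ = 43.36 mm

Part | A | x̄ᵢ | ȳᵢ | A·x̄ᵢ | A·ȳᵢ
plate | 10800.00 | 60.00 | 45.00 | 648000.00 | 486000.00
removed quarter-circle | -490.87 | 10.61 | 79.39 | -5208.33 | -38970.31
Σ | 10309.13 |  |  | 642791.67 | 447029.69
x̄ = 642791.67 / 10309.13 = 62.35 mm
ȳ = 447029.69 / 10309.13 = 43.36 mm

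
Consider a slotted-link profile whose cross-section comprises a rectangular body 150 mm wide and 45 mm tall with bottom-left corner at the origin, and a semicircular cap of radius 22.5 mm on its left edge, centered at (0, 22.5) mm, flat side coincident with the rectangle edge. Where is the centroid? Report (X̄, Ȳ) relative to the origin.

X̄ = 66.09 mm, Ȳ = 22.50 mm

rectangular body: A = 150 × 45 = 6750.00, centroid at (75.00, 22.50).
semicircular end: A = ½π·22.5² = 795.22, centroid at (-9.55, 22.50).
ΣA = 7545.22 mm²
ΣAX̄ = (6750.00)(75.00) + (795.22)(-9.55) = 498656.25 mm³
ΣAȲ = (6750.00)(22.50) + (795.22)(22.50) = 169767.35 mm³
X̄ = 498656.25 / 7545.22 = 66.09 mm
Ȳ = 169767.35 / 7545.22 = 22.50 mm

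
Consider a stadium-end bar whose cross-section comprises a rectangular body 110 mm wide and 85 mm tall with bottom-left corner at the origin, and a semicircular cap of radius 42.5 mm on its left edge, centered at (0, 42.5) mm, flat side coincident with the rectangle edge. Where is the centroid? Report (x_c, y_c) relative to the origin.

Part | A | x̄ᵢ | ȳᵢ | A·x̄ᵢ | A·ȳᵢ
rectangular body | 9350.00 | 55.00 | 42.50 | 514250.00 | 397375.00
semicircular end | 2837.25 | -18.04 | 42.50 | -51177.08 | 120583.16
Σ | 12187.25 |  |  | 463072.92 | 517958.16
x_c = 463072.92 / 12187.25 = 38.00 mm
y_c = 517958.16 / 12187.25 = 42.50 mm

x_c = 38.00 mm, y_c = 42.50 mm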